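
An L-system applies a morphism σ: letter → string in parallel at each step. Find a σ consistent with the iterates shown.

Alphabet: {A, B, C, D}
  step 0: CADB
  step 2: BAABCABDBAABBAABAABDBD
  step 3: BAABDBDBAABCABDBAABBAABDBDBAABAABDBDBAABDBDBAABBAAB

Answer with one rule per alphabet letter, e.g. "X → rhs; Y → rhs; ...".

A->BD, B->BAA, C->BCA, D->B

  step 2 ⇒ step 3: BAABCABDBAABBAABAABDBD ⇒ BAA·BD·BD·BAA·BCA·BD·BAA·B·BAA·BD·BD·BAA·BAA·BD·BD·BAA·BD·BD·BAA·B·BAA·B
    A ↦ BD
    B ↦ BAA
    C ↦ BCA
    D ↦ B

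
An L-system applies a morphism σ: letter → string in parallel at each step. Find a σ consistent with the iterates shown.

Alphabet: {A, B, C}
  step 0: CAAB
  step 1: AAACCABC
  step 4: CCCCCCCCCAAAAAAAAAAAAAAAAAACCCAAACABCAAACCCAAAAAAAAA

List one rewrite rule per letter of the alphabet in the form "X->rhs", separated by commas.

  step 0 ⇒ step 1: CAAB ⇒ AAA·C·C·ABC
    A ↦ C
    B ↦ ABC
    C ↦ AAA

A->C, B->ABC, C->AAA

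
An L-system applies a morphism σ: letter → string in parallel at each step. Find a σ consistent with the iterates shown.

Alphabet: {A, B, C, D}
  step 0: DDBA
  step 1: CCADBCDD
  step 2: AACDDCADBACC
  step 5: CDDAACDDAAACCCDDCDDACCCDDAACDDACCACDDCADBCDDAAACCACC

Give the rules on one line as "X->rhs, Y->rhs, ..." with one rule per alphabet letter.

A->CDD, B->ADB, C->A, D->C

  step 1 ⇒ step 2: CCADBCDD ⇒ A·A·CDD·C·ADB·A·C·C
    A ↦ CDD
    B ↦ ADB
    C ↦ A
    D ↦ C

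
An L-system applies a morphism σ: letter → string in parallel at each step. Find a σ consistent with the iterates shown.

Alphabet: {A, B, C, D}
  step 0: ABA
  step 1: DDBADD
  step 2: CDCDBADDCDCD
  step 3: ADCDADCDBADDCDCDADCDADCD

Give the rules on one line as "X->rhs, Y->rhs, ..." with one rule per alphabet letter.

  step 2 ⇒ step 3: CDCDBADDCDCD ⇒ AD·CD·AD·CD·BA·DD·CD·CD·AD·CD·AD·CD
    A ↦ DD
    B ↦ BA
    C ↦ AD
    D ↦ CD

A->DD, B->BA, C->AD, D->CD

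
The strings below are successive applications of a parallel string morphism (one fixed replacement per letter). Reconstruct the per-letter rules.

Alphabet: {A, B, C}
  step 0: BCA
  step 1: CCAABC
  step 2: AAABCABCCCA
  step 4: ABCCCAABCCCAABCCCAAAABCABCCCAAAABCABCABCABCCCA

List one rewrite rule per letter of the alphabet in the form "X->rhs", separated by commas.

  step 1 ⇒ step 2: CCAABC ⇒ A·A·ABC·ABC·CC·A
    A ↦ ABC
    B ↦ CC
    C ↦ A

A->ABC, B->CC, C->A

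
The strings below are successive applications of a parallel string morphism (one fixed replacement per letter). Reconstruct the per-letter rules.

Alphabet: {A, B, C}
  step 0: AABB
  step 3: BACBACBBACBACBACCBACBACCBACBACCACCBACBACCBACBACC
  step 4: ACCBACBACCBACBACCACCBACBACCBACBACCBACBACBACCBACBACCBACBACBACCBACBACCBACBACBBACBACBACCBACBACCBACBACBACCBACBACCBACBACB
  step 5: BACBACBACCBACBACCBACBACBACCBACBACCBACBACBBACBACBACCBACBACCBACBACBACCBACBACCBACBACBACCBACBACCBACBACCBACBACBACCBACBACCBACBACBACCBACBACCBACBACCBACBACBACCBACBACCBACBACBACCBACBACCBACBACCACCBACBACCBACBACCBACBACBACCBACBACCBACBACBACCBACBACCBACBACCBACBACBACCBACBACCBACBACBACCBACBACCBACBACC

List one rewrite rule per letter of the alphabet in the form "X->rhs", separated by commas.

  step 4 ⇒ step 5: ACCBACBACCBACBACCACCBACBACCBACBACCBACBACBACCBACBACCBACBACBACCBACBACCBACBACBBACBACBACCBACBACCBACBACBACCBACBACCBACBACB ⇒ B·ACB·ACB·ACC·B·ACB·ACC·B·ACB·ACB·ACC·B·ACB·ACC·B·ACB·ACB·B·ACB·ACB·ACC·B·ACB·ACC·B·ACB·ACB·ACC·B·ACB·ACC·B·ACB·ACB·ACC·B·ACB·ACC·B·ACB·ACC·B·ACB·ACB·ACC·B·ACB·ACC·B·ACB·ACB·ACC·B·ACB·ACC·B·ACB·ACC·B·ACB·ACB·ACC·B·ACB·ACC·B·ACB·ACB·ACC·B·ACB·ACC·B·ACB·ACC·ACC·B·ACB·ACC·B·ACB·ACC·B·ACB·ACB·ACC·B·ACB·ACC·B·ACB·ACB·ACC·B·ACB·ACC·B·ACB·ACC·B·ACB·ACB·ACC·B·ACB·ACC·B·ACB·ACB·ACC·B·ACB·ACC·B·ACB·ACC
    A ↦ B
    B ↦ ACC
    C ↦ ACB

A->B, B->ACC, C->ACB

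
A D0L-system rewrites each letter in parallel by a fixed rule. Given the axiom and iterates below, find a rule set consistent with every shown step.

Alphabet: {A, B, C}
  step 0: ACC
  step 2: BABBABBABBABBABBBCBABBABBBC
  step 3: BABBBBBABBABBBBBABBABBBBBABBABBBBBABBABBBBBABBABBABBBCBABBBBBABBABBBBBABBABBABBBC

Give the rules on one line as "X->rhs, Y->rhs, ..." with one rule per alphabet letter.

A->BBB, B->BAB, C->BBC

  step 2 ⇒ step 3: BABBABBABBABBABBBCBABBABBBC ⇒ BAB·BBB·BAB·BAB·BBB·BAB·BAB·BBB·BAB·BAB·BBB·BAB·BAB·BBB·BAB·BAB·BAB·BBC·BAB·BBB·BAB·BAB·BBB·BAB·BAB·BAB·BBC
    A ↦ BBB
    B ↦ BAB
    C ↦ BBC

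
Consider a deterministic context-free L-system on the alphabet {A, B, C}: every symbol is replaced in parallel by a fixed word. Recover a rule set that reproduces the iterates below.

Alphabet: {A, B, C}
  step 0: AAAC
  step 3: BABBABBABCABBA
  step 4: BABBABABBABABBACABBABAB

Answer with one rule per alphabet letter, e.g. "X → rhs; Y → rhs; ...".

A->B, B->BA, C->CA

  step 3 ⇒ step 4: BABBABBABCABBA ⇒ BA·B·BA·BA·B·BA·BA·B·BA·CA·B·BA·BA·B
    A ↦ B
    B ↦ BA
    C ↦ CA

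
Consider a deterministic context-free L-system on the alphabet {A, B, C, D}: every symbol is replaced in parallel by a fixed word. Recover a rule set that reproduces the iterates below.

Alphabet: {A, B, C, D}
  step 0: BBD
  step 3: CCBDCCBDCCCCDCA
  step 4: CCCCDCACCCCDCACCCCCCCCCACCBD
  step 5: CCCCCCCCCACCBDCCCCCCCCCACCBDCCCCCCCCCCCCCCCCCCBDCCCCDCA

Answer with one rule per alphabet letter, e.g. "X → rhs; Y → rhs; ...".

A->BD, B->D, C->CC, D->CA

  step 4 ⇒ step 5: CCCCDCACCCCDCACCCCCCCCCACCBD ⇒ CC·CC·CC·CC·CA·CC·BD·CC·CC·CC·CC·CA·CC·BD·CC·CC·CC·CC·CC·CC·CC·CC·CC·BD·CC·CC·D·CA
    A ↦ BD
    B ↦ D
    C ↦ CC
    D ↦ CA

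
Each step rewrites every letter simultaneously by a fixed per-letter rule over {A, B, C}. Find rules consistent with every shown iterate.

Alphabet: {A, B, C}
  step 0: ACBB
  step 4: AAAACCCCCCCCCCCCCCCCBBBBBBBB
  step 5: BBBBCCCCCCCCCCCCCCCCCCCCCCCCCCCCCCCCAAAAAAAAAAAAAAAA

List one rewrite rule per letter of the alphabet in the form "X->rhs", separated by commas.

A->B, B->AA, C->CC

  step 4 ⇒ step 5: AAAACCCCCCCCCCCCCCCCBBBBBBBB ⇒ B·B·B·B·CC·CC·CC·CC·CC·CC·CC·CC·CC·CC·CC·CC·CC·CC·CC·CC·AA·AA·AA·AA·AA·AA·AA·AA
    A ↦ B
    B ↦ AA
    C ↦ CC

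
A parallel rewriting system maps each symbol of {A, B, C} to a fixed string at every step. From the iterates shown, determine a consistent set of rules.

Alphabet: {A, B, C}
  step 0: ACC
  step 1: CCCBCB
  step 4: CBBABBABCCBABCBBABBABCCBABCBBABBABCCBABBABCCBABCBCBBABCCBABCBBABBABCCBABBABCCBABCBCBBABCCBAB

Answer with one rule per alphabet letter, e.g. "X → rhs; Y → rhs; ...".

  step 0 ⇒ step 1: ACC ⇒ CC·CB·CB
    A ↦ CC
    C ↦ CB
    B ↦ BAB  (constrained at step 1)

A->CC, B->BAB, C->CB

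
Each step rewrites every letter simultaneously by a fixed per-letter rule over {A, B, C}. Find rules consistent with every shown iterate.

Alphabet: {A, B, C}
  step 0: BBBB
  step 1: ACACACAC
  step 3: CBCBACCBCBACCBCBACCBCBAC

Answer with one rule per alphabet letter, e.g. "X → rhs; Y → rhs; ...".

A->C, B->AC, C->CB

  step 0 ⇒ step 1: BBBB ⇒ AC·AC·AC·AC
    B ↦ AC
    A ↦ C  (constrained at step 1)
    C ↦ CB  (constrained at step 1)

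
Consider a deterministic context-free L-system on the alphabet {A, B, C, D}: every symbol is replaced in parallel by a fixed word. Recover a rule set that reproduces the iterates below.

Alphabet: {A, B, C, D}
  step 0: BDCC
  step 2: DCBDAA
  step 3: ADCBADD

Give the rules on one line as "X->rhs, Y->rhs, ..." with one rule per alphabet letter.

  step 2 ⇒ step 3: DCBDAA ⇒ A·D·CB·A·D·D
    A ↦ D
    B ↦ CB
    C ↦ D
    D ↦ A

A->D, B->CB, C->D, D->A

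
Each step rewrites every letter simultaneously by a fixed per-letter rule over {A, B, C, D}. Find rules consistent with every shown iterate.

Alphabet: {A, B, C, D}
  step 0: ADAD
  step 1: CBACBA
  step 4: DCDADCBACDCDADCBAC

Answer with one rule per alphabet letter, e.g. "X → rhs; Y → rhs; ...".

  step 0 ⇒ step 1: ADAD ⇒ C·BA·C·BA
    A ↦ C
    D ↦ BA
    B ↦ D  (constrained at step 1)
    C ↦ DA  (constrained at step 1)

A->C, B->D, C->DA, D->BA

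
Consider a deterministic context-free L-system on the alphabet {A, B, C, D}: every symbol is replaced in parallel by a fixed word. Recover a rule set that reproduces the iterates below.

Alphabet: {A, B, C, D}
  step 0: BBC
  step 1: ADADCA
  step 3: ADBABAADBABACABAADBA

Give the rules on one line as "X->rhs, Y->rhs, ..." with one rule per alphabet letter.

A->BA, B->AD, C->CA, D->A

  step 0 ⇒ step 1: BBC ⇒ AD·AD·CA
    B ↦ AD
    C ↦ CA
    A ↦ BA  (constrained at step 1)
    D ↦ A  (constrained at step 1)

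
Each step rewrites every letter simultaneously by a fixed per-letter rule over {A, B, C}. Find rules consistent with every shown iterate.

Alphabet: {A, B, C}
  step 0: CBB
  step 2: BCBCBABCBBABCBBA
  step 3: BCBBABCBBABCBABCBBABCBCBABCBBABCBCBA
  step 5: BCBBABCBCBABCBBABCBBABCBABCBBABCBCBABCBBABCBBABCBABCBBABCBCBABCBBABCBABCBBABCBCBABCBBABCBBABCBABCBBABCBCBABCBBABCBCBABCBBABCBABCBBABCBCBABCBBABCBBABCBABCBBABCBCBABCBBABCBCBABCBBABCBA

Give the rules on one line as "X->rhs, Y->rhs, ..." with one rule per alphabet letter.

  step 2 ⇒ step 3: BCBCBABCBBABCBBA ⇒ BC·BBA·BC·BBA·BC·BA·BC·BBA·BC·BC·BA·BC·BBA·BC·BC·BA
    A ↦ BA
    B ↦ BC
    C ↦ BBA

A->BA, B->BC, C->BBA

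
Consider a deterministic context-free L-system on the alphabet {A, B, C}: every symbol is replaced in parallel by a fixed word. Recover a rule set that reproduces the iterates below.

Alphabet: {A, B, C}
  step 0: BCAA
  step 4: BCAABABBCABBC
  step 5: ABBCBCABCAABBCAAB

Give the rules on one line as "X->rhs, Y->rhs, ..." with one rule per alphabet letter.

  step 4 ⇒ step 5: BCAABABBCABBC ⇒ A·B·BC·BC·A·BC·A·A·B·BC·A·A·B
    A ↦ BC
    B ↦ A
    C ↦ B

A->BC, B->A, C->B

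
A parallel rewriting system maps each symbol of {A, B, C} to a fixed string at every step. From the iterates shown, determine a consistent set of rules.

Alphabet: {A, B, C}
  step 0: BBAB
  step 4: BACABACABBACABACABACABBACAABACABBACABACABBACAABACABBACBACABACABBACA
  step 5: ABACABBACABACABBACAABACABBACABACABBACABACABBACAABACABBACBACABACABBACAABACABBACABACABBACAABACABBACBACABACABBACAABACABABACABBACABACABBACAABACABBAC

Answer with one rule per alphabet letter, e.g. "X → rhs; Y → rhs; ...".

  step 4 ⇒ step 5: BACABACABBACABACABACABBACAABACABBACABACABBACAABACABBACBACABACABBACA ⇒ A·BAC·AB·BAC·A·BAC·AB·BAC·A·A·BAC·AB·BAC·A·BAC·AB·BAC·A·BAC·AB·BAC·A·A·BAC·AB·BAC·BAC·A·BAC·AB·BAC·A·A·BAC·AB·BAC·A·BAC·AB·BAC·A·A·BAC·AB·BAC·BAC·A·BAC·AB·BAC·A·A·BAC·AB·A·BAC·AB·BAC·A·BAC·AB·BAC·A·A·BAC·AB·BAC
    A ↦ BAC
    B ↦ A
    C ↦ AB

A->BAC, B->A, C->AB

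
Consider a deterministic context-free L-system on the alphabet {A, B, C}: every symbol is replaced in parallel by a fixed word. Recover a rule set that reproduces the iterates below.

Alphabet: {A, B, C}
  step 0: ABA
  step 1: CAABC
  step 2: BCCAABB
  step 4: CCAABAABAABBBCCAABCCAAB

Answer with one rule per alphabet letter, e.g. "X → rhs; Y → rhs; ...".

  step 1 ⇒ step 2: CAABC ⇒ B·C·C·AAB·B
    A ↦ C
    B ↦ AAB
    C ↦ B

A->C, B->AAB, C->B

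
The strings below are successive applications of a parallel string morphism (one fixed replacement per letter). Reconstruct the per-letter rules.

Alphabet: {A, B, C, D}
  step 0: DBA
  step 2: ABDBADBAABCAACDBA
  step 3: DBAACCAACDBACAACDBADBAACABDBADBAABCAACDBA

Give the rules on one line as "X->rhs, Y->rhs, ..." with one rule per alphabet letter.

  step 2 ⇒ step 3: ABDBADBAABCAACDBA ⇒ DBA·AC·CA·AC·DBA·CA·AC·DBA·DBA·AC·AB·DBA·DBA·AB·CA·AC·DBA
    A ↦ DBA
    B ↦ AC
    C ↦ AB
    D ↦ CA

A->DBA, B->AC, C->AB, D->CA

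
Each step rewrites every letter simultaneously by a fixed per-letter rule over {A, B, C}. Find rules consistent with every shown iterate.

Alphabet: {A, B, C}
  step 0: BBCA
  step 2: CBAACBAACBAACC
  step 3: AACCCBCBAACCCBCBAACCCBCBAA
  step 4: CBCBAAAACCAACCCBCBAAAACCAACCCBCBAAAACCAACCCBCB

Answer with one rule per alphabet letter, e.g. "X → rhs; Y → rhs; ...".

A->CB, B->ACC, C->A

  step 3 ⇒ step 4: AACCCBCBAACCCBCBAACCCBCBAA ⇒ CB·CB·A·A·A·ACC·A·ACC·CB·CB·A·A·A·ACC·A·ACC·CB·CB·A·A·A·ACC·A·ACC·CB·CB
    A ↦ CB
    B ↦ ACC
    C ↦ A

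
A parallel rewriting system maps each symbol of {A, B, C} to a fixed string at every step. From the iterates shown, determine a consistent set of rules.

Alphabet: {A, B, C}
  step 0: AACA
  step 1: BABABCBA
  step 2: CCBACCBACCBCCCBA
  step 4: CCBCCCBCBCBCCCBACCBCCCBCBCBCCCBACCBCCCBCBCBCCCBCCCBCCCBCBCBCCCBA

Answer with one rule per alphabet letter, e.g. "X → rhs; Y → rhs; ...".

  step 1 ⇒ step 2: BABABCBA ⇒ CC·BA·CC·BA·CC·BC·CC·BA
    A ↦ BA
    B ↦ CC
    C ↦ BC

A->BA, B->CC, C->BC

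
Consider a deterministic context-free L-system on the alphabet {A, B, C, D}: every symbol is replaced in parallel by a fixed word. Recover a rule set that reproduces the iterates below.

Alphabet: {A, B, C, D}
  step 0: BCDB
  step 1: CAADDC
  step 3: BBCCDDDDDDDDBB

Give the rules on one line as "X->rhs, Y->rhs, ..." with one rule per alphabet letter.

A->B, B->C, C->AA, D->DD

  step 0 ⇒ step 1: BCDB ⇒ C·AA·DD·C
    B ↦ C
    C ↦ AA
    D ↦ DD
    A ↦ B  (constrained at step 1)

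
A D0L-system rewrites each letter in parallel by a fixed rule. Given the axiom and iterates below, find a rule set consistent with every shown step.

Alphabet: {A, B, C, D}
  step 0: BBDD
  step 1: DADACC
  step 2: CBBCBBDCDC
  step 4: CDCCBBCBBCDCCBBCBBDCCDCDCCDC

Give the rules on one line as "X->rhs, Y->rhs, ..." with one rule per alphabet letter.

  step 1 ⇒ step 2: DADACC ⇒ C·BB·C·BB·DC·DC
    A ↦ BB
    C ↦ DC
    D ↦ C
  step 0 ⇒ step 1: BBDD ⇒ DA·DA·C·C
    B ↦ DA

A->BB, B->DA, C->DC, D->C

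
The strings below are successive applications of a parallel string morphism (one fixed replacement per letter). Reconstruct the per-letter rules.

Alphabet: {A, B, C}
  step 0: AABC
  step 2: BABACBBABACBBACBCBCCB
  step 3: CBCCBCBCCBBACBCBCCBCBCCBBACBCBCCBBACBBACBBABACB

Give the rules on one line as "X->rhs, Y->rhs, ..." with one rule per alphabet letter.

  step 2 ⇒ step 3: BABACBBABACBBACBCBCCB ⇒ CB·CCB·CB·CCB·BA·CB·CB·CCB·CB·CCB·BA·CB·CB·CCB·BA·CB·BA·CB·BA·BA·CB
    A ↦ CCB
    B ↦ CB
    C ↦ BA

A->CCB, B->CB, C->BA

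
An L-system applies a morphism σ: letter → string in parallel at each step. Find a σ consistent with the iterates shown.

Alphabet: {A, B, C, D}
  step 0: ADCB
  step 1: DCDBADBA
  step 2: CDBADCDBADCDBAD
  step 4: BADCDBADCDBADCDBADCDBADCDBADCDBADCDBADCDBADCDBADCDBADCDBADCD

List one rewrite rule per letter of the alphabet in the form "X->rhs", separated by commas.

  step 1 ⇒ step 2: DCDBADBA ⇒ CD·BAD·CD·BA·D·CD·BA·D
    A ↦ D
    B ↦ BA
    C ↦ BAD
    D ↦ CD

A->D, B->BA, C->BAD, D->CD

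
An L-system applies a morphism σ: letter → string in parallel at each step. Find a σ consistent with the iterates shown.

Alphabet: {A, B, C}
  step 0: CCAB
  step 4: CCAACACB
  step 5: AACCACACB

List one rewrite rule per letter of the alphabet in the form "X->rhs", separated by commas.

  step 4 ⇒ step 5: CCAACACB ⇒ A·A·C·C·A·C·A·CB
    A ↦ C
    B ↦ CB
    C ↦ A

A->C, B->CB, C->A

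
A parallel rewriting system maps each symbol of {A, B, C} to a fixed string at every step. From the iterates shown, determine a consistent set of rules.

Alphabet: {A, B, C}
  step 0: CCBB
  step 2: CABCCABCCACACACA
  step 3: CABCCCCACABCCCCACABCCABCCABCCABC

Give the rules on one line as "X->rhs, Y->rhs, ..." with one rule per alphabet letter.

A->BC, B->CC, C->CA

  step 2 ⇒ step 3: CABCCABCCACACACA ⇒ CA·BC·CC·CA·CA·BC·CC·CA·CA·BC·CA·BC·CA·BC·CA·BC
    A ↦ BC
    B ↦ CC
    C ↦ CA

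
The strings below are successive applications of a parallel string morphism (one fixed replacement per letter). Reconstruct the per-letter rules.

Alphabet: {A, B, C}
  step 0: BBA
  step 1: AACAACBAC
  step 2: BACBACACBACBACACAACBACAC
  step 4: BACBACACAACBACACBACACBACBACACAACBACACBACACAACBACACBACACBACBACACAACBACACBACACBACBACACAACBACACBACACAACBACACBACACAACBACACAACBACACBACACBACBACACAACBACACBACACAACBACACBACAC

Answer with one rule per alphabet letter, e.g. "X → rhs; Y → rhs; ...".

A->BAC, B->AAC, C->AC

  step 1 ⇒ step 2: AACAACBAC ⇒ BAC·BAC·AC·BAC·BAC·AC·AAC·BAC·AC
    A ↦ BAC
    B ↦ AAC
    C ↦ AC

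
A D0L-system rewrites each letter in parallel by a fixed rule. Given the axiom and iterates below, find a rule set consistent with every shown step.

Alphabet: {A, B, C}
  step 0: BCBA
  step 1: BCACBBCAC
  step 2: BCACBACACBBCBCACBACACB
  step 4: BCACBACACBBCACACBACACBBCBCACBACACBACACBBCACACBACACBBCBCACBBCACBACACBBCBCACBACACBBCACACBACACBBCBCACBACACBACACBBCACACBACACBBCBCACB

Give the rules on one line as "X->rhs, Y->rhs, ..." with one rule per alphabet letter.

  step 1 ⇒ step 2: BCACBBCAC ⇒ BC·ACB·AC·ACB·BC·BC·ACB·AC·ACB
    A ↦ AC
    B ↦ BC
    C ↦ ACB

A->AC, B->BC, C->ACB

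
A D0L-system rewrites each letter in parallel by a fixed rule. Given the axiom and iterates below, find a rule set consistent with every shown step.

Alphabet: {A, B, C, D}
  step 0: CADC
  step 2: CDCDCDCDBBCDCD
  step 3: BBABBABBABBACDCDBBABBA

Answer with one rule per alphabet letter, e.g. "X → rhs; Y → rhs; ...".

A->BB, B->CD, C->BB, D->A

  step 2 ⇒ step 3: CDCDCDCDBBCDCD ⇒ BB·A·BB·A·BB·A·BB·A·CD·CD·BB·A·BB·A
    B ↦ CD
    C ↦ BB
    D ↦ A
    A ↦ BB  (constrained at step 0)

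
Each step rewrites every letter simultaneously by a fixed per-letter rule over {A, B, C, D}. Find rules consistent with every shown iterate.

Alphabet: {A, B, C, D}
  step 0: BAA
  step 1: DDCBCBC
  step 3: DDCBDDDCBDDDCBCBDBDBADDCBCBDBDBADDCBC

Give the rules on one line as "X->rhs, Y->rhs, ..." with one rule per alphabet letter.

A->BC, B->DDC, C->BA, D->BD

  step 0 ⇒ step 1: BAA ⇒ DDC·BC·BC
    A ↦ BC
    B ↦ DDC
    C ↦ BA  (constrained at step 1)
    D ↦ BD  (constrained at step 1)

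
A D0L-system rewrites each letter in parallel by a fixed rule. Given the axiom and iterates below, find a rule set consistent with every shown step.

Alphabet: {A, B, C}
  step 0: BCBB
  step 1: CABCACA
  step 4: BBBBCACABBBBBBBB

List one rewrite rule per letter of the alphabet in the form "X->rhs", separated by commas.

A->B, B->CA, C->B

  step 0 ⇒ step 1: BCBB ⇒ CA·B·CA·CA
    B ↦ CA
    C ↦ B
    A ↦ B  (constrained at step 1)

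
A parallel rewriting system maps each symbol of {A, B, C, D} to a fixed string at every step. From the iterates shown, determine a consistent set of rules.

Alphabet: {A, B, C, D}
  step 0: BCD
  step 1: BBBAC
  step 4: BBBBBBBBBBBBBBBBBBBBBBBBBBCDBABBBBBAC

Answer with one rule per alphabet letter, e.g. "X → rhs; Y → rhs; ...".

  step 0 ⇒ step 1: BCD ⇒ BB·BA·C
    B ↦ BB
    C ↦ BA
    D ↦ C
    A ↦ CD  (constrained at step 1)

A->CD, B->BB, C->BA, D->C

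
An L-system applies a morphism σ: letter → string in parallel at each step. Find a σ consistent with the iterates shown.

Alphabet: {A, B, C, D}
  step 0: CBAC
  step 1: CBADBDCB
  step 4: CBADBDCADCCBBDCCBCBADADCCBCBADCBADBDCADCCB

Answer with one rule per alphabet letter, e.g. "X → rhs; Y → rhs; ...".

A->BD, B->AD, C->CB, D->C

  step 0 ⇒ step 1: CBAC ⇒ CB·AD·BD·CB
    A ↦ BD
    B ↦ AD
    C ↦ CB
    D ↦ C  (constrained at step 1)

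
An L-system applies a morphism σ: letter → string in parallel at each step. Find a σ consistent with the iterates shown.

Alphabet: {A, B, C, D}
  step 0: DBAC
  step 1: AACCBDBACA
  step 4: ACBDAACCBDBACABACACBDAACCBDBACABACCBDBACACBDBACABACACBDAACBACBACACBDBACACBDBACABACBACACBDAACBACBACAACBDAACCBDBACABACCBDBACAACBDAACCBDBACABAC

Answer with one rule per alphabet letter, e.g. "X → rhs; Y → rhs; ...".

  step 0 ⇒ step 1: DBAC ⇒ AAC·CBD·BAC·A
    A ↦ BAC
    B ↦ CBD
    C ↦ A
    D ↦ AAC

A->BAC, B->CBD, C->A, D->AAC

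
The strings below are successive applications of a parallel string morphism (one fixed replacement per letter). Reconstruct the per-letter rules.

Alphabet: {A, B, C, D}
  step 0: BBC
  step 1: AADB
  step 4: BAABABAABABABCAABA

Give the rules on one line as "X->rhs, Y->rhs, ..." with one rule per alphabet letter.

A->BA, B->A, C->DB, D->BC

  step 0 ⇒ step 1: BBC ⇒ A·A·DB
    B ↦ A
    C ↦ DB
    A ↦ BA  (constrained at step 1)
    D ↦ BC  (constrained at step 1)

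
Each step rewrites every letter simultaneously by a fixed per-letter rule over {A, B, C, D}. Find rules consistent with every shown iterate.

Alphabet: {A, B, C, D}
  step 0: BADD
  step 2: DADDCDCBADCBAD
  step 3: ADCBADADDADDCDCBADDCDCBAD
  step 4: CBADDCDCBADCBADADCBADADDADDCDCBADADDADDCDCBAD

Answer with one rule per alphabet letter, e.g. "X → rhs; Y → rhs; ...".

A->CB, B->CD, C->D, D->AD

  step 3 ⇒ step 4: ADCBADADDADDCDCBADDCDCBAD ⇒ CB·AD·D·CD·CB·AD·CB·AD·AD·CB·AD·AD·D·AD·D·CD·CB·AD·AD·D·AD·D·CD·CB·AD
    A ↦ CB
    B ↦ CD
    C ↦ D
    D ↦ AD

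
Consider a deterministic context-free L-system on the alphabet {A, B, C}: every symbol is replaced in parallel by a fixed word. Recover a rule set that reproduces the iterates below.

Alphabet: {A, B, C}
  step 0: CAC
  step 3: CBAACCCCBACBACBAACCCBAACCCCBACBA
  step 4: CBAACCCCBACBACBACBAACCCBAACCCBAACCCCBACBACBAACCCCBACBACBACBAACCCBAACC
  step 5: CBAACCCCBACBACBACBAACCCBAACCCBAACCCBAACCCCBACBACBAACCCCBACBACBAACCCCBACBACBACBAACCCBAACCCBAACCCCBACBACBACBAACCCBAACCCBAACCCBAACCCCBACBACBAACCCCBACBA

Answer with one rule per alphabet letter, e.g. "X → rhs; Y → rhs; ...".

  step 4 ⇒ step 5: CBAACCCCBACBACBACBAACCCBAACCCBAACCCCBACBACBAACCCCBACBACBACBAACCCBAACC ⇒ CBA·AC·C·C·CBA·CBA·CBA·CBA·AC·C·CBA·AC·C·CBA·AC·C·CBA·AC·C·C·CBA·CBA·CBA·AC·C·C·CBA·CBA·CBA·AC·C·C·CBA·CBA·CBA·CBA·AC·C·CBA·AC·C·CBA·AC·C·C·CBA·CBA·CBA·CBA·AC·C·CBA·AC·C·CBA·AC·C·CBA·AC·C·C·CBA·CBA·CBA·AC·C·C·CBA·CBA
    A ↦ C
    B ↦ AC
    C ↦ CBA

A->C, B->AC, C->CBA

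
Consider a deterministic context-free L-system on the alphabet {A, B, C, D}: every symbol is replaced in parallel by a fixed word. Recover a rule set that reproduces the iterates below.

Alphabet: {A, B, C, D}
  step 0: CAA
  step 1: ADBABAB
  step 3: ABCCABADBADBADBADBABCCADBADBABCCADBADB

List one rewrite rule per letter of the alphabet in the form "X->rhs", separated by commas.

  step 0 ⇒ step 1: CAA ⇒ ADB·AB·AB
    A ↦ AB
    C ↦ ADB
    B ↦ CC  (constrained at step 1)
    D ↦ ACC  (constrained at step 1)

A->AB, B->CC, C->ADB, D->ACC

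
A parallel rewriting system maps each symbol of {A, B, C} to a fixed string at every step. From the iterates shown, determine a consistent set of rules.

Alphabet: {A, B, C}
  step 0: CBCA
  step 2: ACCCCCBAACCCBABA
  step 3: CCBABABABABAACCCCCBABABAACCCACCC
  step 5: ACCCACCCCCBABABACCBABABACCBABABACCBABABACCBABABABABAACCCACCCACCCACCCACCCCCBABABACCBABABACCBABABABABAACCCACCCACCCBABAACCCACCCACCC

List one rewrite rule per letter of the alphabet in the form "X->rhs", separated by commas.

  step 2 ⇒ step 3: ACCCCCBAACCCBABA ⇒ CC·BA·BA·BA·BA·BA·AC·CC·CC·BA·BA·BA·AC·CC·AC·CC
    A ↦ CC
    B ↦ AC
    C ↦ BA

A->CC, B->AC, C->BA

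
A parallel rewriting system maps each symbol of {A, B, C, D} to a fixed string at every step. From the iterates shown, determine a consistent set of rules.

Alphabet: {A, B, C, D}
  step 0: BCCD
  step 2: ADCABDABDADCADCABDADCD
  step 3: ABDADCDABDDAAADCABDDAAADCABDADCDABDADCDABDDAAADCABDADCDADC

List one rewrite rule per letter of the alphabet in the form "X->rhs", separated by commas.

  step 2 ⇒ step 3: ADCABDABDADCADCABDADCD ⇒ ABD·ADC·D·ABD·DAA·ADC·ABD·DAA·ADC·ABD·ADC·D·ABD·ADC·D·ABD·DAA·ADC·ABD·ADC·D·ADC
    A ↦ ABD
    B ↦ DAA
    C ↦ D
    D ↦ ADC

A->ABD, B->DAA, C->D, D->ADC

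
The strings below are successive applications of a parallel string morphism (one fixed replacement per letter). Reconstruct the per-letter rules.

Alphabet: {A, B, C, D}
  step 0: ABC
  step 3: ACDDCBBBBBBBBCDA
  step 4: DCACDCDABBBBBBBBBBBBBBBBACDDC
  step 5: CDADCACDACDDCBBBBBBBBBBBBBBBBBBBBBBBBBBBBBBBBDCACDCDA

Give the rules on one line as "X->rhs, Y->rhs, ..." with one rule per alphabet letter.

A->DC, B->BB, C->A, D->CD

  step 4 ⇒ step 5: DCACDCDABBBBBBBBBBBBBBBBACDDC ⇒ CD·A·DC·A·CD·A·CD·DC·BB·BB·BB·BB·BB·BB·BB·BB·BB·BB·BB·BB·BB·BB·BB·BB·DC·A·CD·CD·A
    A ↦ DC
    B ↦ BB
    C ↦ A
    D ↦ CD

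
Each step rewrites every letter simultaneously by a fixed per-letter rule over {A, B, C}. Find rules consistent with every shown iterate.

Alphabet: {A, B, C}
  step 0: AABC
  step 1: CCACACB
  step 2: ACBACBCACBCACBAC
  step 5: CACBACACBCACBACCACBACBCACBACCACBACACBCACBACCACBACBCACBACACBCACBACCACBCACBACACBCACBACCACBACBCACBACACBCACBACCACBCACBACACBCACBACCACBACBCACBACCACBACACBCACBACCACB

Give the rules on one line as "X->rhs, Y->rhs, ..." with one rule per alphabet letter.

  step 1 ⇒ step 2: CCACACB ⇒ ACB·ACB·C·ACB·C·ACB·AC
    A ↦ C
    B ↦ AC
    C ↦ ACB

A->C, B->AC, C->ACB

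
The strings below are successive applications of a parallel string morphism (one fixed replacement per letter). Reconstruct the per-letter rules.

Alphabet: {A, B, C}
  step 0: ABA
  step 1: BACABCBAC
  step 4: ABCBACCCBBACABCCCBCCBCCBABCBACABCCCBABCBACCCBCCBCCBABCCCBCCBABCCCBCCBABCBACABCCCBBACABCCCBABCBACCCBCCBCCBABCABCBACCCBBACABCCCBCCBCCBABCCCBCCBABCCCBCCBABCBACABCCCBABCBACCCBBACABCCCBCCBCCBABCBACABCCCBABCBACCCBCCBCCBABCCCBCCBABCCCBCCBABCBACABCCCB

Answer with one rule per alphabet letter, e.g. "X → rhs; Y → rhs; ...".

A->BAC, B->ABC, C->CCB

  step 0 ⇒ step 1: ABA ⇒ BAC·ABC·BAC
    A ↦ BAC
    B ↦ ABC
    C ↦ CCB  (constrained at step 1)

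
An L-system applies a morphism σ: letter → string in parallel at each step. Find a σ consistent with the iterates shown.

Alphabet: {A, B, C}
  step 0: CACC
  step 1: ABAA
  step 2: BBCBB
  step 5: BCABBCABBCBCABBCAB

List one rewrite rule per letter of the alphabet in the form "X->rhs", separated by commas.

  step 1 ⇒ step 2: ABAA ⇒ B·BC·B·B
    A ↦ B
    B ↦ BC
  step 0 ⇒ step 1: CACC ⇒ A·B·A·A
    C ↦ A

A->B, B->BC, C->A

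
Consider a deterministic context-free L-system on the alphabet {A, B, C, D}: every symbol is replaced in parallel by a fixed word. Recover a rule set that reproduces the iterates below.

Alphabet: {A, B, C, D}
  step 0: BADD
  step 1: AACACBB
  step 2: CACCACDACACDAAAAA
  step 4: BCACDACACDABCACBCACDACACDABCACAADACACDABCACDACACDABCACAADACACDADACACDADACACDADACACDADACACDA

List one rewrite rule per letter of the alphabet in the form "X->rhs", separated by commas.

  step 1 ⇒ step 2: AACACBB ⇒ CAC·CAC·DA·CAC·DA·AA·AA
    A ↦ CAC
    B ↦ AA
    C ↦ DA
  step 0 ⇒ step 1: BADD ⇒ AA·CAC·B·B
    D ↦ B

A->CAC, B->AA, C->DA, D->B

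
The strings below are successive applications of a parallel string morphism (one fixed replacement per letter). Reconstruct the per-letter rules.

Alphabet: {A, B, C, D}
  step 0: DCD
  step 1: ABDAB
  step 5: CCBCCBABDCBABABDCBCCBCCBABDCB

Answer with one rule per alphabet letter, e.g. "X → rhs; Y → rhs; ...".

A->C, B->CB, C->D, D->AB

  step 0 ⇒ step 1: DCD ⇒ AB·D·AB
    C ↦ D
    D ↦ AB
    A ↦ C  (constrained at step 1)
    B ↦ CB  (constrained at step 1)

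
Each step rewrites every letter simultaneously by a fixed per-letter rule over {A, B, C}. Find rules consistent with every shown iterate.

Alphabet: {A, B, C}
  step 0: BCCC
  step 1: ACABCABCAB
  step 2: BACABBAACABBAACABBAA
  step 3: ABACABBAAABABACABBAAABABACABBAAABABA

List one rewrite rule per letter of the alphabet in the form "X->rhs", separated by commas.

A->BA, B->A, C->CAB

  step 2 ⇒ step 3: BACABBAACABBAACABBAA ⇒ A·BA·CAB·BA·A·A·BA·BA·CAB·BA·A·A·BA·BA·CAB·BA·A·A·BA·BA
    A ↦ BA
    B ↦ A
    C ↦ CAB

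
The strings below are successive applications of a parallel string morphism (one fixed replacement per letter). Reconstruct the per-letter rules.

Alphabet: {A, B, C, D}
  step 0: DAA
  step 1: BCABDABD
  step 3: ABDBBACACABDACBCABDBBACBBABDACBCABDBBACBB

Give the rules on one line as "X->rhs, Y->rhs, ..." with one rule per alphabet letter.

  step 0 ⇒ step 1: DAA ⇒ BC·ABD·ABD
    A ↦ ABD
    D ↦ BC
    B ↦ AC  (constrained at step 1)
    C ↦ BB  (constrained at step 1)

A->ABD, B->AC, C->BB, D->BC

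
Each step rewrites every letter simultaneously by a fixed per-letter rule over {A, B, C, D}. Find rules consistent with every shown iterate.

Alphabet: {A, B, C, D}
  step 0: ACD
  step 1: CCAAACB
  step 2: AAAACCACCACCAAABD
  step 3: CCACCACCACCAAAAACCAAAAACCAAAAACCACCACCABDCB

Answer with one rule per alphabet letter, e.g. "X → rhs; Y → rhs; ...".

  step 2 ⇒ step 3: AAAACCACCACCAAABD ⇒ CCA·CCA·CCA·CCA·AA·AA·CCA·AA·AA·CCA·AA·AA·CCA·CCA·CCA·BD·CB
    A ↦ CCA
    B ↦ BD
    C ↦ AA
    D ↦ CB

A->CCA, B->BD, C->AA, D->CB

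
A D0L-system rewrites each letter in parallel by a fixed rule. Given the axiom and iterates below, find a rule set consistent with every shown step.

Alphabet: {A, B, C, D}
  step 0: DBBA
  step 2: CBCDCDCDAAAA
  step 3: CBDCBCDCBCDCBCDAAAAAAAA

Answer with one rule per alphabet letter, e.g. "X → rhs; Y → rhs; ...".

  step 2 ⇒ step 3: CBCDCDCDAAAA ⇒ CB·D·CB·CD·CB·CD·CB·CD·AA·AA·AA·AA
    A ↦ AA
    B ↦ D
    C ↦ CB
    D ↦ CD

A->AA, B->D, C->CB, D->CD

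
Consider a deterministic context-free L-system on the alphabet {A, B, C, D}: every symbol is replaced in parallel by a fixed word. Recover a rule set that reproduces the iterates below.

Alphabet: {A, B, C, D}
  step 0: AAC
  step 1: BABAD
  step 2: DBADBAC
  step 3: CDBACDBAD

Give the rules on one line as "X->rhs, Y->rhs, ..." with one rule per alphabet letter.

  step 2 ⇒ step 3: DBADBAC ⇒ C·D·BA·C·D·BA·D
    A ↦ BA
    B ↦ D
    C ↦ D
    D ↦ C

A->BA, B->D, C->D, D->C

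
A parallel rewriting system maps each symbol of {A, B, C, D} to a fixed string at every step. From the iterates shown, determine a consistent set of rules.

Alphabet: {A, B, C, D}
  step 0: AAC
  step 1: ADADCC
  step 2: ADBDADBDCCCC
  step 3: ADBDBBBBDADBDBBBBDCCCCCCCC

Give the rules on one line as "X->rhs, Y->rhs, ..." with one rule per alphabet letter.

  step 2 ⇒ step 3: ADBDADBDCCCC ⇒ AD·BD·BBB·BD·AD·BD·BBB·BD·CC·CC·CC·CC
    A ↦ AD
    B ↦ BBB
    C ↦ CC
    D ↦ BD

A->AD, B->BBB, C->CC, D->BD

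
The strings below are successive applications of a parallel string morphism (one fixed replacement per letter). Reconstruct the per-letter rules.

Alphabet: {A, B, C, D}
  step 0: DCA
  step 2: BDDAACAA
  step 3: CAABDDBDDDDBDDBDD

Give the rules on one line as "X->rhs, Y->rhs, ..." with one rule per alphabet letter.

  step 2 ⇒ step 3: BDDAACAA ⇒ C·A·A·BDD·BDD·DD·BDD·BDD
    A ↦ BDD
    B ↦ C
    C ↦ DD
    D ↦ A

A->BDD, B->C, C->DD, D->A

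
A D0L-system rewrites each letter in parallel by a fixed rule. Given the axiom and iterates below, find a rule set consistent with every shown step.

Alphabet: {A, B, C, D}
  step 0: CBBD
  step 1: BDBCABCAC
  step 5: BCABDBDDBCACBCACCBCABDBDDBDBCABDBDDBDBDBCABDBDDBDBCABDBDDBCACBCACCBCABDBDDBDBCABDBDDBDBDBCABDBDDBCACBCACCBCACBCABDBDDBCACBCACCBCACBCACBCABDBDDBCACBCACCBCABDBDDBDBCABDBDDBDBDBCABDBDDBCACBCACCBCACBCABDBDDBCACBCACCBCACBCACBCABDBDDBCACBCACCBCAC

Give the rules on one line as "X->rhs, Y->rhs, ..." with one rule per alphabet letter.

A->BDD, B->BCA, C->BD, D->C

  step 0 ⇒ step 1: CBBD ⇒ BD·BCA·BCA·C
    B ↦ BCA
    C ↦ BD
    D ↦ C
    A ↦ BDD  (constrained at step 1)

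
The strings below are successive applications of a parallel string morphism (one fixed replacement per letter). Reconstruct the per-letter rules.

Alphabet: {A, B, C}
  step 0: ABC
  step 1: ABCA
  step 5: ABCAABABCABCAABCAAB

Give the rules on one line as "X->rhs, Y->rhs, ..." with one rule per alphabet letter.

A->AB, B->C, C->A

  step 0 ⇒ step 1: ABC ⇒ AB·C·A
    A ↦ AB
    B ↦ C
    C ↦ A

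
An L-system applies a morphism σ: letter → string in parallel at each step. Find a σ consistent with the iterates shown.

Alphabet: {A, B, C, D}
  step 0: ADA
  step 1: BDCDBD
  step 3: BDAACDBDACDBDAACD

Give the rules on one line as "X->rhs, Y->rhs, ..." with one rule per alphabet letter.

  step 0 ⇒ step 1: ADA ⇒ BD·CD·BD
    A ↦ BD
    D ↦ CD
    B ↦ AC  (constrained at step 1)
    C ↦ A  (constrained at step 1)

A->BD, B->AC, C->A, D->CD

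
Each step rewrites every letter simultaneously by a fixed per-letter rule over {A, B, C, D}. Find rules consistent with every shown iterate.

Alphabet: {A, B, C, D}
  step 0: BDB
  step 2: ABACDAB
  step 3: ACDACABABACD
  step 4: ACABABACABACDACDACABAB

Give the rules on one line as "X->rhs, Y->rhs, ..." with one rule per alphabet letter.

  step 3 ⇒ step 4: ACDACABABACD ⇒ AC·AB·AB·AC·AB·AC·D·AC·D·AC·AB·AB
    A ↦ AC
    B ↦ D
    C ↦ AB
    D ↦ AB

A->AC, B->D, C->AB, D->AB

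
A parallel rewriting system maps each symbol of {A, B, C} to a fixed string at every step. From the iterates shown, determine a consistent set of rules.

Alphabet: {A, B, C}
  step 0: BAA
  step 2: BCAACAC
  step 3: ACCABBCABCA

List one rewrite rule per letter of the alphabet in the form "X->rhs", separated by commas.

A->B, B->AC, C->CA

  step 2 ⇒ step 3: BCAACAC ⇒ AC·CA·B·B·CA·B·CA
    A ↦ B
    B ↦ AC
    C ↦ CA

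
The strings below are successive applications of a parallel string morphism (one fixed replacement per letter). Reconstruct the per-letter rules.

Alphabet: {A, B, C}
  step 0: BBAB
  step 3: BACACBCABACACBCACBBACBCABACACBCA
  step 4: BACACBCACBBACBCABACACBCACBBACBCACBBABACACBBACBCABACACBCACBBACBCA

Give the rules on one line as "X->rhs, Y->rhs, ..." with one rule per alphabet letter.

A->CA, B->BA, C->CB

  step 3 ⇒ step 4: BACACBCABACACBCACBBACBCABACACBCA ⇒ BA·CA·CB·CA·CB·BA·CB·CA·BA·CA·CB·CA·CB·BA·CB·CA·CB·BA·BA·CA·CB·BA·CB·CA·BA·CA·CB·CA·CB·BA·CB·CA
    A ↦ CA
    B ↦ BA
    C ↦ CB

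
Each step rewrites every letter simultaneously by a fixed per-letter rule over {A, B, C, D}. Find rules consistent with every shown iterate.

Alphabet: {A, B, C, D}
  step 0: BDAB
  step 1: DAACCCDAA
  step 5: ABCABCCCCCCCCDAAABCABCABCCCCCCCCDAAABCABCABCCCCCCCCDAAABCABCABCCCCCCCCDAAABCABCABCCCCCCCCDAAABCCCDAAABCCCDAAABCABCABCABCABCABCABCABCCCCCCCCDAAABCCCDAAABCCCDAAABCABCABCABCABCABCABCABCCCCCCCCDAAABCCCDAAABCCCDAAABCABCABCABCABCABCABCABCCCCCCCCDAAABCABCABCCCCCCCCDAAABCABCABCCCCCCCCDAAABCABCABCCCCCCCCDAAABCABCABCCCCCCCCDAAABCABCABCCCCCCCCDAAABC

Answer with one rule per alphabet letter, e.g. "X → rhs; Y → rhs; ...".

  step 0 ⇒ step 1: BDAB ⇒ DAA·C·CC·DAA
    A ↦ CC
    B ↦ DAA
    D ↦ C
    C ↦ ABC  (constrained at step 1)

A->CC, B->DAA, C->ABC, D->C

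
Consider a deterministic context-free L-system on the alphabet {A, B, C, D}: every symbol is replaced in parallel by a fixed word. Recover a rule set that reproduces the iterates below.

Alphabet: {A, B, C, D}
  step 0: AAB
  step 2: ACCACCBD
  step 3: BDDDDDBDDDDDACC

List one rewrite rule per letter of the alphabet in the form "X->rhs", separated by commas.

A->BD, B->A, C->DD, D->CC

  step 2 ⇒ step 3: ACCACCBD ⇒ BD·DD·DD·BD·DD·DD·A·CC
    A ↦ BD
    B ↦ A
    C ↦ DD
    D ↦ CC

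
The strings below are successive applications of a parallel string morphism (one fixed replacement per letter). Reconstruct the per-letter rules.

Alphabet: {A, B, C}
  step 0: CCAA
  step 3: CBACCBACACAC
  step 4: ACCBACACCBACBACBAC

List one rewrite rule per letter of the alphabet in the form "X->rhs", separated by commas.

A->B, B->C, C->AC

  step 3 ⇒ step 4: CBACCBACACAC ⇒ AC·C·B·AC·AC·C·B·AC·B·AC·B·AC
    A ↦ B
    B ↦ C
    C ↦ AC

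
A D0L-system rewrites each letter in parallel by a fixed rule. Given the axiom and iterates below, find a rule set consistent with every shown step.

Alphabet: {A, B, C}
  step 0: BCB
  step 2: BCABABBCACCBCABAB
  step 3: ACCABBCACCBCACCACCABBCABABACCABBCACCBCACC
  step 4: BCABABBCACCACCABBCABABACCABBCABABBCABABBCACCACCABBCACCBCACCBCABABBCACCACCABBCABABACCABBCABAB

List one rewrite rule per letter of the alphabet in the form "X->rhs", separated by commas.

A->BC, B->ACC, C->AB

  step 3 ⇒ step 4: ACCABBCACCBCACCACCABBCABABACCABBCACCBCACC ⇒ BC·AB·AB·BC·ACC·ACC·AB·BC·AB·AB·ACC·AB·BC·AB·AB·BC·AB·AB·BC·ACC·ACC·AB·BC·ACC·BC·ACC·BC·AB·AB·BC·ACC·ACC·AB·BC·AB·AB·ACC·AB·BC·AB·AB
    A ↦ BC
    B ↦ ACC
    C ↦ AB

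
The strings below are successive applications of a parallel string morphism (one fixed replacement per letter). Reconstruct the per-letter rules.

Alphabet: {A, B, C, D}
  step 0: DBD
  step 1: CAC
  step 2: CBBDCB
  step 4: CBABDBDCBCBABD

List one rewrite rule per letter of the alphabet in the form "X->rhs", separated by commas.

A->BD, B->A, C->CB, D->C

  step 1 ⇒ step 2: CAC ⇒ CB·BD·CB
    A ↦ BD
    C ↦ CB
  step 0 ⇒ step 1: DBD ⇒ C·A·C
    B ↦ A
  step 0 ⇒ step 1: DBD ⇒ C·A·C
    D ↦ C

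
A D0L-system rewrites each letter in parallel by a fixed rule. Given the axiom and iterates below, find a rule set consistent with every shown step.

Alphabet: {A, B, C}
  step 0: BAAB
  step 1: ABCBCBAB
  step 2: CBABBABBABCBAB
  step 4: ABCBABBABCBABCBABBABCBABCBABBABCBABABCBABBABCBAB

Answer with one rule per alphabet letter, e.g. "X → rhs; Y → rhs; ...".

A->CB, B->AB, C->B

  step 1 ⇒ step 2: ABCBCBAB ⇒ CB·AB·B·AB·B·AB·CB·AB
    A ↦ CB
    B ↦ AB
    C ↦ B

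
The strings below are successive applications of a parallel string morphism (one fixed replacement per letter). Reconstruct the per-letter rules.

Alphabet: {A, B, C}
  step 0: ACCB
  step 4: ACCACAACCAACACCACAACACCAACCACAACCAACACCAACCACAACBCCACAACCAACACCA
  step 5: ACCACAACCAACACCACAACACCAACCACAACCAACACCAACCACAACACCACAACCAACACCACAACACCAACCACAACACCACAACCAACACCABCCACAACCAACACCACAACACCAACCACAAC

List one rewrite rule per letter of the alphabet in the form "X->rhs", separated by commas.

  step 4 ⇒ step 5: ACCACAACCAACACCACAACACCAACCACAACCAACACCAACCACAACBCCACAACCAACACCA ⇒ AC·CA·CA·AC·CA·AC·AC·CA·CA·AC·AC·CA·AC·CA·CA·AC·CA·AC·AC·CA·AC·CA·CA·AC·AC·CA·CA·AC·CA·AC·AC·CA·CA·AC·AC·CA·AC·CA·CA·AC·AC·CA·CA·AC·CA·AC·AC·CA·BC·CA·CA·AC·CA·AC·AC·CA·CA·AC·AC·CA·AC·CA·CA·AC
    A ↦ AC
    B ↦ BC
    C ↦ CA

A->AC, B->BC, C->CA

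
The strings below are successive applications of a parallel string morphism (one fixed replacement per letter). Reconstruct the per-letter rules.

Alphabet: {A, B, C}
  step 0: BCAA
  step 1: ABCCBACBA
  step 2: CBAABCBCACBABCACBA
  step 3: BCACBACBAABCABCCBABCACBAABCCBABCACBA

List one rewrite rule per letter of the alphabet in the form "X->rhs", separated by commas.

A->CBA, B->A, C->BC

  step 2 ⇒ step 3: CBAABCBCACBABCACBA ⇒ BC·A·CBA·CBA·A·BC·A·BC·CBA·BC·A·CBA·A·BC·CBA·BC·A·CBA
    A ↦ CBA
    B ↦ A
    C ↦ BC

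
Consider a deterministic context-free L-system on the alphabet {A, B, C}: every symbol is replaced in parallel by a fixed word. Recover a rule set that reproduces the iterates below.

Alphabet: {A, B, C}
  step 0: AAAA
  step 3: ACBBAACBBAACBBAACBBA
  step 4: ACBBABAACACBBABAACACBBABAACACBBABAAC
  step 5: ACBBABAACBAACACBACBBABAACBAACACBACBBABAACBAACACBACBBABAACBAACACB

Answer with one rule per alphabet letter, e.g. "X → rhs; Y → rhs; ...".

  step 4 ⇒ step 5: ACBBABAACACBBABAACACBBABAACACBBABAAC ⇒ AC·B·BA·BA·AC·BA·AC·AC·B·AC·B·BA·BA·AC·BA·AC·AC·B·AC·B·BA·BA·AC·BA·AC·AC·B·AC·B·BA·BA·AC·BA·AC·AC·B
    A ↦ AC
    B ↦ BA
    C ↦ B

A->AC, B->BA, C->B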